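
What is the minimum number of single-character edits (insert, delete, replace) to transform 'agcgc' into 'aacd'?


Building DP table for s1='agcgc' (len 5) and s2='aacd' (len 4):
       a  a  c  d
    0  1  2  3  4
  a 1  0  1  2  3
  g 2  1  1  2  3
  c 3  2  2  1  2
  g 4  3  3  2  2
  c 5  4  4  3  3
Edit distance = dp[5][4] = 3

3


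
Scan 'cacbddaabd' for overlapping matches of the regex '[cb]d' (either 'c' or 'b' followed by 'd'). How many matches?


Pattern: [cb]d means either 'c' or 'b' followed by 'd'.
Scanning 'cacbddaabd' position-by-position:
  Pos 0: window 'ca' -> no
  Pos 1: window 'ac' -> no
  Pos 2: window 'cb' -> no
  Pos 3: window 'bd' -> MATCH
  Pos 4: window 'dd' -> no
  Pos 5: window 'da' -> no
  Pos 6: window 'aa' -> no
  Pos 7: window 'ab' -> no
  Pos 8: window 'bd' -> MATCH
  Pos 9: window 'd' -> no
Total matches: 2

2


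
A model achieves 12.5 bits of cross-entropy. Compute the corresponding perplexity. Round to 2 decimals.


Perplexity formula: PP = 2^H
H = 12.5
PP = 2^12.5
Decompose: 2^12.5 = 2^12 * 2^0.5 = 2^12 * sqrt(2)
2^12 = 4096, sqrt(2) ~ 1.4142136
PP ~ 4096 * 1.4142136 = 5792.6189056
Rounded to 2 decimals: 5792.62

5792.62


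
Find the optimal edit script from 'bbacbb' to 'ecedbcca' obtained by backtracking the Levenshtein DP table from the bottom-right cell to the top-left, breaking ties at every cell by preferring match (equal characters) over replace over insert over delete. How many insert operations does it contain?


Edit distance = 7. Backtracking from cell (6, 8) with preference match > replace > insert > delete,
then listing the resulting alignment 'bbacbb' -> 'ecedbcca' left to right:
  Step 1: insert 'e' [insertion #1]
  Step 2: insert 'c' [insertion #2]
  Step 3: replace b->e
  Step 4: replace b->d
  Step 5: replace a->b
  Step 6: keep 'c'
  Step 7: replace b->c
  Step 8: replace b->a
Total insertions: 2

2


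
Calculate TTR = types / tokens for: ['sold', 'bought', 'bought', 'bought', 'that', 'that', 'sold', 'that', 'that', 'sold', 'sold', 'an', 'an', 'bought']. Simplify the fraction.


Tokens: 14
Unique types: ('an', 'bought', 'sold', 'that') = 4
TTR = 4/14
Simplify: divide both by 2 -> 2/7
TTR = 2/7

2/7


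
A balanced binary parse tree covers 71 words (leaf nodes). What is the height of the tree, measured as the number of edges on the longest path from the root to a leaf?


In a balanced binary tree with n leaves the deepest leaf is ceil(log2(n)) edges below the root.
log2(71) = 6.1497
ceil(6.1497) = 7
height (edges) = 7

7


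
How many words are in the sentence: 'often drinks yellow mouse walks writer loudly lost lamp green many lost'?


Counting words by splitting on spaces:
  Word 1: 'often'
  Word 2: 'drinks'
  Word 3: 'yellow'
  Word 4: 'mouse'
  Word 5: 'walks'
  Word 6: 'writer'
  Word 7: 'loudly'
  Word 8: 'lost'
  Word 9: 'lamp'
  Word 10: 'green'
  Word 11: 'many'
  Word 12: 'lost'
Total words: 12

12


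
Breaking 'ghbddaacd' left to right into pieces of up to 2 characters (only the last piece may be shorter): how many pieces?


'ghbddaacd' has 9 characters.
Chunking with max size 2:
  Chunk 1: 'gh' (positions 0-1)
  Chunk 2: 'bd' (positions 2-3)
  Chunk 3: 'da' (positions 4-5)
  Chunk 4: 'ac' (positions 6-7)
  Chunk 5: 'd' (positions 8-8)
Total chunks: ceil(9 / 2) = 5

5


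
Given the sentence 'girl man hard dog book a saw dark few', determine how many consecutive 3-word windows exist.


Word trigrams from [9] words:
  Trigram 1: (girl man hard)
  Trigram 2: (man hard dog)
  Trigram 3: (hard dog book)
  Trigram 4: (dog book a)
  Trigram 5: (book a saw)
  Trigram 6: (a saw dark)
  Trigram 7: (saw dark few)
Total word trigrams: 9 - 2 = 7

7


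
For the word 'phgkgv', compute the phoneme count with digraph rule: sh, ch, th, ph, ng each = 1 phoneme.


Parsing 'phgkgv' greedily, digraphs first:
  'ph' -> digraph (1 consonant phoneme) (phonemes so far: 1)
  'g' -> consonant phoneme (phonemes so far: 2)
  'k' -> consonant phoneme (phonemes so far: 3)
  'g' -> consonant phoneme (phonemes so far: 4)
  'v' -> consonant phoneme (phonemes so far: 5)
Total phonemes: 5

5


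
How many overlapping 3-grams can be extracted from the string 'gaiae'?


String 'gaiae' has length L = 5.
Number of overlapping n-grams = L - n + 1
Substituting: 5 - 3 + 1 = 3

3


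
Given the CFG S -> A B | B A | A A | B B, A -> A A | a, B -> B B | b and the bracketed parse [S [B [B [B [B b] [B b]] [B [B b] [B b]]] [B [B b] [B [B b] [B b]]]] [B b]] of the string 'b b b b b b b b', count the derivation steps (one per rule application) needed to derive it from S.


Every bracketed nonterminal node [X ...] in the tree is produced by exactly one rule application.
Reading the tree off as a leftmost derivation:
  Step 1: S  =>  B B   (applied S -> B B)
  Step 2: B B  =>  B B B   (applied B -> B B)
  Step 3: B B B  =>  B B B B   (applied B -> B B)
  Step 4: B B B B  =>  B B B B B   (applied B -> B B)
  Step 5: B B B B B  =>  b B B B B   (applied B -> b)
  Step 6: b B B B B  =>  b b B B B   (applied B -> b)
  Step 7: b b B B B  =>  b b B B B B   (applied B -> B B)
  Step 8: b b B B B B  =>  b b b B B B   (applied B -> b)
  Step 9: b b b B B B  =>  b b b b B B   (applied B -> b)
  Step 10: b b b b B B  =>  b b b b B B B   (applied B -> B B)
  Step 11: b b b b B B B  =>  b b b b b B B   (applied B -> b)
  Step 12: b b b b b B B  =>  b b b b b B B B   (applied B -> B B)
  Step 13: b b b b b B B B  =>  b b b b b b B B   (applied B -> b)
  Step 14: b b b b b b B B  =>  b b b b b b b B   (applied B -> b)
  Step 15: b b b b b b b B  =>  b b b b b b b b   (applied B -> b)
Final yield: b b b b b b b b
Total rewrite steps: 15

15


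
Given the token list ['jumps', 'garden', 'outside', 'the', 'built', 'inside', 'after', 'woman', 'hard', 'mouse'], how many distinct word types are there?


Listing all tokens and tracking unique types:
  Token 1: 'jumps' -> NEW (unique so far: 1)
  Token 2: 'garden' -> NEW (unique so far: 2)
  Token 3: 'outside' -> NEW (unique so far: 3)
  Token 4: 'the' -> NEW (unique so far: 4)
  Token 5: 'built' -> NEW (unique so far: 5)
  Token 6: 'inside' -> NEW (unique so far: 6)
  Token 7: 'after' -> NEW (unique so far: 7)
  Token 8: 'woman' -> NEW (unique so far: 8)
  Token 9: 'hard' -> NEW (unique so far: 9)
  Token 10: 'mouse' -> NEW (unique so far: 10)
Unique types: ('after', 'built', 'garden', 'hard', 'inside', 'jumps', 'mouse', 'outside', 'the', 'woman')
Vocabulary size: 10

10


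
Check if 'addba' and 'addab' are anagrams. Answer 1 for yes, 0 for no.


Sort characters of 'addba': 'aabdd'
Sort characters of 'addab': 'aabdd'
Sorted forms match -> they ARE anagrams
Result: 1

1


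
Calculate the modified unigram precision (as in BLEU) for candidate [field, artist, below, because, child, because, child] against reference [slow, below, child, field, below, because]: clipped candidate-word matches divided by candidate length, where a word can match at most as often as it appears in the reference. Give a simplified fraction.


Reference word counts: {'because': 1, 'below': 2, 'child': 1, 'field': 1, 'slow': 1}
Checking each candidate word (with clipping):
  'field' -> in reference (ref count 1, used 1/1) -> match (matches: 1)
  'artist' -> not in reference -> no match (matches: 1)
  'below' -> in reference (ref count 2, used 1/2) -> match (matches: 2)
  'because' -> in reference (ref count 1, used 1/1) -> match (matches: 3)
  'child' -> in reference (ref count 1, used 1/1) -> match (matches: 4)
  'because' -> ref count 1 already used up (1/1) -> clipped, no match (matches: 4)
  'child' -> ref count 1 already used up (1/1) -> clipped, no match (matches: 4)
Clipped matches: 4, Candidate length: 7
Precision = 4/7

4/7


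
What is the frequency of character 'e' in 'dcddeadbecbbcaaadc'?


Scanning 'dcddeadbecbbcaaadc' for 'e':
  Position 4: 'e' -> MATCH (count: 1)
  Position 8: 'e' -> MATCH (count: 2)
Total occurrences of 'e': 2

2


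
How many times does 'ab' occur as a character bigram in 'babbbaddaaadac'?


Scanning 'babbbaddaaadac' for bigram 'ab':
  Position 0: 'ba' -> no
  Position 1: 'ab' -> MATCH
  Position 2: 'bb' -> no
  Position 3: 'bb' -> no
  Position 4: 'ba' -> no
  Position 5: 'ad' -> no
  Position 6: 'dd' -> no
  Position 7: 'da' -> no
  Position 8: 'aa' -> no
  Position 9: 'aa' -> no
  Position 10: 'ad' -> no
  Position 11: 'da' -> no
  Position 12: 'ac' -> no
Total matches: 1

1


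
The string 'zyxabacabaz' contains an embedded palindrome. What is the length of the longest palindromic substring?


Scanning 'zyxabacabaz' for palindromic substrings.
Substring at positions 3-9: 'abacaba'.
Check: reverse('abacaba') = 'abacaba' -> palindrome confirmed.
Neighbouring characters ('x' / 'z') break symmetry, so it cannot extend further.
No longer palindromic substring exists; longest length = 7

7


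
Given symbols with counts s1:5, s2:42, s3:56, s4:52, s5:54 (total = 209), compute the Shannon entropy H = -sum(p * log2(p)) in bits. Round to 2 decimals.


Computing entropy H = -sum(p_i * log2(p_i)):
  s1: p = 5/209 = 0.0239, -p*log2(p) = 0.1288
  s2: p = 42/209 = 0.2010, -p*log2(p) = 0.4652
  s3: p = 56/209 = 0.2679, -p*log2(p) = 0.5091
  s4: p = 52/209 = 0.2488, -p*log2(p) = 0.4993
  s5: p = 54/209 = 0.2584, -p*log2(p) = 0.5045
H = sum of terms = 2.1069
Rounded to 2 decimals: 2.11

2.11


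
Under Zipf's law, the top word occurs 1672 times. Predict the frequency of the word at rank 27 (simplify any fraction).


Zipf's law: freq(rank) = f1 / rank
f1 = 1672, rank = 27
freq = 1672 / 27
GCD(1672, 27) = 1
Simplified: 1672/27

1672/27


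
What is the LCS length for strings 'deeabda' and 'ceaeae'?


DP table for LCS of 'deeabda' and 'ceaeae':
       c  e  a  e  a  e
    0  0  0  0  0  0  0
  d 0  0  0  0  0  0  0
  e 0  0  1  1  1  1  1
  e 0  0  1  1  2  2  2
  a 0  0  1  2  2  3  3
  b 0  0  1  2  2  3  3
  d 0  0  1  2  2  3  3
  a 0  0  1  2  2  3  3
LCS: 'eea'
LCS length = 3

3


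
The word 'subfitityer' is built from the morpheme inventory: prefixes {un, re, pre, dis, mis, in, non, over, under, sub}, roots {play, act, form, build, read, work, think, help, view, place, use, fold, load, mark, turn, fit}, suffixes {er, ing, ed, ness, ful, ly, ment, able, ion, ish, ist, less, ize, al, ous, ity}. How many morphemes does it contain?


Segmenting 'subfitityer' against the inventory:
  'sub' -> prefix (morpheme 1)
  'fit' -> root (morpheme 2)
  'ity' -> suffix (morpheme 3)
  'er' -> suffix (morpheme 4)
Total morphemes: 4

4


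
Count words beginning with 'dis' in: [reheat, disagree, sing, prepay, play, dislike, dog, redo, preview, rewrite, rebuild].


Checking each word for prefix 'dis':
  'reheat' -> no (count: 0)
  'disagree' -> YES, starts with 'dis' (count: 1)
  'sing' -> no (count: 1)
  'prepay' -> no (count: 1)
  'play' -> no (count: 1)
  'dislike' -> YES, starts with 'dis' (count: 2)
  'dog' -> no (count: 2)
  'redo' -> no (count: 2)
  'preview' -> no (count: 2)
  'rewrite' -> no (count: 2)
  'rebuild' -> no (count: 2)
Total with prefix 'dis': 2

2


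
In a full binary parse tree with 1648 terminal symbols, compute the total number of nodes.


Leaf nodes (terminals): 1648
Internal nodes = n - 1 = 1648 - 1 = 1647
Total = leaves + internal = 1648 + 1647 = 3295

3295


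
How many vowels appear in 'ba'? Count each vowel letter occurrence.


Scanning each character of 'ba':
  Position 1: 'b' -> consonant (running count: 0)
  Position 2: 'a' -> vowel (running count: 1)
Total vowels: 1

1


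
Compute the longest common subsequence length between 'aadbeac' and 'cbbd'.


DP table for LCS of 'aadbeac' and 'cbbd':
       c  b  b  d
    0  0  0  0  0
  a 0  0  0  0  0
  a 0  0  0  0  0
  d 0  0  0  0  1
  b 0  0  1  1  1
  e 0  0  1  1  1
  a 0  0  1  1  1
  c 0  1  1  1  1
LCS: 'd'
LCS length = 1

1


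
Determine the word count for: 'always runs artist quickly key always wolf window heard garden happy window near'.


Counting words by splitting on spaces:
  Word 1: 'always'
  Word 2: 'runs'
  Word 3: 'artist'
  Word 4: 'quickly'
  Word 5: 'key'
  Word 6: 'always'
  Word 7: 'wolf'
  Word 8: 'window'
  Word 9: 'heard'
  Word 10: 'garden'
  Word 11: 'happy'
  Word 12: 'window'
  Word 13: 'near'
Total words: 13

13


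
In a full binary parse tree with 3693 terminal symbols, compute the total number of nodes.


Leaf nodes (terminals): 3693
Internal nodes = n - 1 = 3693 - 1 = 3692
Total = leaves + internal = 3693 + 3692 = 7385

7385


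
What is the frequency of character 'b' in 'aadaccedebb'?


Scanning 'aadaccedebb' for 'b':
  Position 9: 'b' -> MATCH (count: 1)
  Position 10: 'b' -> MATCH (count: 2)
Total occurrences of 'b': 2

2


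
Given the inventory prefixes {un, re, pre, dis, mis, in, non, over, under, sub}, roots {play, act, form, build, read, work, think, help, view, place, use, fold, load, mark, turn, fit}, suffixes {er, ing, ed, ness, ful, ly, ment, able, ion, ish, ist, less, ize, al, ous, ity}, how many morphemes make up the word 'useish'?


Segmenting 'useish' against the inventory:
  'use' -> root (morpheme 1)
  'ish' -> suffix (morpheme 2)
Total morphemes: 2

2


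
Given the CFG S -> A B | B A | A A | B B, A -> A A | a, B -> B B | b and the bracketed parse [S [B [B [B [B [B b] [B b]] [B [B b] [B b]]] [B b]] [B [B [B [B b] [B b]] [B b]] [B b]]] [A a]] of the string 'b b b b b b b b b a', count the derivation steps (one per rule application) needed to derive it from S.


Every bracketed nonterminal node [X ...] in the tree is produced by exactly one rule application.
Reading the tree off as a leftmost derivation:
  Step 1: S  =>  B A   (applied S -> B A)
  Step 2: B A  =>  B B A   (applied B -> B B)
  Step 3: B B A  =>  B B B A   (applied B -> B B)
  Step 4: B B B A  =>  B B B B A   (applied B -> B B)
  Step 5: B B B B A  =>  B B B B B A   (applied B -> B B)
  Step 6: B B B B B A  =>  b B B B B A   (applied B -> b)
  Step 7: b B B B B A  =>  b b B B B A   (applied B -> b)
  Step 8: b b B B B A  =>  b b B B B B A   (applied B -> B B)
  Step 9: b b B B B B A  =>  b b b B B B A   (applied B -> b)
  Step 10: b b b B B B A  =>  b b b b B B A   (applied B -> b)
  Step 11: b b b b B B A  =>  b b b b b B A   (applied B -> b)
  Step 12: b b b b b B A  =>  b b b b b B B A   (applied B -> B B)
  Step 13: b b b b b B B A  =>  b b b b b B B B A   (applied B -> B B)
  Step 14: b b b b b B B B A  =>  b b b b b B B B B A   (applied B -> B B)
  Step 15: b b b b b B B B B A  =>  b b b b b b B B B A   (applied B -> b)
  Step 16: b b b b b b B B B A  =>  b b b b b b b B B A   (applied B -> b)
  Step 17: b b b b b b b B B A  =>  b b b b b b b b B A   (applied B -> b)
  Step 18: b b b b b b b b B A  =>  b b b b b b b b b A   (applied B -> b)
  Step 19: b b b b b b b b b A  =>  b b b b b b b b b a   (applied A -> a)
Final yield: b b b b b b b b b a
Total rewrite steps: 19

19


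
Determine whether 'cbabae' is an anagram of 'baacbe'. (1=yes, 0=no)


Sort characters of 'cbabae': 'aabbce'
Sort characters of 'baacbe': 'aabbce'
Sorted forms match -> they ARE anagrams
Result: 1

1


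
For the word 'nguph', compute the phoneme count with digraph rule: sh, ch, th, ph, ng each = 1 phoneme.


Parsing 'nguph' greedily, digraphs first:
  'ng' -> digraph (1 consonant phoneme) (phonemes so far: 1)
  'u' -> vowel phoneme (phonemes so far: 2)
  'ph' -> digraph (1 consonant phoneme) (phonemes so far: 3)
Total phonemes: 3

3


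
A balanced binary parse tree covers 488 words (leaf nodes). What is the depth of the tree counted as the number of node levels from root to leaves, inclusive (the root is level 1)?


In a balanced binary tree with n leaves the deepest leaf is ceil(log2(n)) edges below the root,
so counting node levels inclusive of root and leaves gives ceil(log2(n)) + 1 levels.
log2(488) = 8.9307
ceil(8.9307) = 9
levels = 9 + 1 = 10

10


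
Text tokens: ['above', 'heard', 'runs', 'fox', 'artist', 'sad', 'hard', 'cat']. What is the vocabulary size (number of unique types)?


Listing all tokens and tracking unique types:
  Token 1: 'above' -> NEW (unique so far: 1)
  Token 2: 'heard' -> NEW (unique so far: 2)
  Token 3: 'runs' -> NEW (unique so far: 3)
  Token 4: 'fox' -> NEW (unique so far: 4)
  Token 5: 'artist' -> NEW (unique so far: 5)
  Token 6: 'sad' -> NEW (unique so far: 6)
  Token 7: 'hard' -> NEW (unique so far: 7)
  Token 8: 'cat' -> NEW (unique so far: 8)
Unique types: ('above', 'artist', 'cat', 'fox', 'hard', 'heard', 'runs', 'sad')
Vocabulary size: 8

8


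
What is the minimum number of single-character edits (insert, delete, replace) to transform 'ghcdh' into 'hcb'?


Building DP table for s1='ghcdh' (len 5) and s2='hcb' (len 3):
       h  c  b
    0  1  2  3
  g 1  1  2  3
  h 2  1  2  3
  c 3  2  1  2
  d 4  3  2  2
  h 5  4  3  3
Edit distance = dp[5][3] = 3

3


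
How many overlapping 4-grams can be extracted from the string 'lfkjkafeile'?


String 'lfkjkafeile' has length L = 11.
Number of overlapping n-grams = L - n + 1
Substituting: 11 - 4 + 1 = 8

8


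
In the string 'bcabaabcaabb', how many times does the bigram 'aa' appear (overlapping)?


Scanning 'bcabaabcaabb' for bigram 'aa':
  Position 0: 'bc' -> no
  Position 1: 'ca' -> no
  Position 2: 'ab' -> no
  Position 3: 'ba' -> no
  Position 4: 'aa' -> MATCH
  Position 5: 'ab' -> no
  Position 6: 'bc' -> no
  Position 7: 'ca' -> no
  Position 8: 'aa' -> MATCH
  Position 9: 'ab' -> no
  Position 10: 'bb' -> no
Total matches: 2

2


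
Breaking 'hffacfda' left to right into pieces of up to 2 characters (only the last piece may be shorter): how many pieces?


'hffacfda' has 8 characters.
Chunking with max size 2:
  Chunk 1: 'hf' (positions 0-1)
  Chunk 2: 'fa' (positions 2-3)
  Chunk 3: 'cf' (positions 4-5)
  Chunk 4: 'da' (positions 6-7)
Total chunks: ceil(8 / 2) = 4

4


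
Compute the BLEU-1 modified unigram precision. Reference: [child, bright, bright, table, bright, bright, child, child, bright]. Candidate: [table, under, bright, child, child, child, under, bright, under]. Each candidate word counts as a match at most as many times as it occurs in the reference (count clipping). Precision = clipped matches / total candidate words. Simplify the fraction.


Reference word counts: {'bright': 5, 'child': 3, 'table': 1}
Checking each candidate word (with clipping):
  'table' -> in reference (ref count 1, used 1/1) -> match (matches: 1)
  'under' -> not in reference -> no match (matches: 1)
  'bright' -> in reference (ref count 5, used 1/5) -> match (matches: 2)
  'child' -> in reference (ref count 3, used 1/3) -> match (matches: 3)
  'child' -> in reference (ref count 3, used 2/3) -> match (matches: 4)
  'child' -> in reference (ref count 3, used 3/3) -> match (matches: 5)
  'under' -> not in reference -> no match (matches: 5)
  'bright' -> in reference (ref count 5, used 2/5) -> match (matches: 6)
  'under' -> not in reference -> no match (matches: 6)
Clipped matches: 6, Candidate length: 9
Precision = 6/9 = 2/3

2/3


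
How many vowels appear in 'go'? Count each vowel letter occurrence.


Scanning each character of 'go':
  Position 1: 'g' -> consonant (running count: 0)
  Position 2: 'o' -> vowel (running count: 1)
Total vowels: 1

1


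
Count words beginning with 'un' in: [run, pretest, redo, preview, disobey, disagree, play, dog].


Checking each word for prefix 'un':
  'run' -> no (count: 0)
  'pretest' -> no (count: 0)
  'redo' -> no (count: 0)
  'preview' -> no (count: 0)
  'disobey' -> no (count: 0)
  'disagree' -> no (count: 0)
  'play' -> no (count: 0)
  'dog' -> no (count: 0)
Total with prefix 'un': 0

0


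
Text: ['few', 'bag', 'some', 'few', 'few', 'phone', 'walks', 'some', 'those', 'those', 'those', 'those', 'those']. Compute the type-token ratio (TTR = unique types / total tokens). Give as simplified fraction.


Tokens: 13
Unique types: ('bag', 'few', 'phone', 'some', 'those', 'walks') = 6
TTR = 6/13
Already in lowest terms.

6/13


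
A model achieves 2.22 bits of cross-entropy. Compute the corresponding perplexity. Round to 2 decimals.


Perplexity formula: PP = 2^H
H = 2.22
PP = 2^2.22
Decompose: 2^2.22 = 2^2 * 2^0.22
2^2 = 4, 2^0.22 ~ 1.1647336
PP ~ 4 * 1.1647336 = 4.6589344
Rounded to 2 decimals: 4.66

4.66


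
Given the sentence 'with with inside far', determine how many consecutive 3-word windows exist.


Word trigrams from [4] words:
  Trigram 1: (with with inside)
  Trigram 2: (with inside far)
Total word trigrams: 4 - 2 = 2

2


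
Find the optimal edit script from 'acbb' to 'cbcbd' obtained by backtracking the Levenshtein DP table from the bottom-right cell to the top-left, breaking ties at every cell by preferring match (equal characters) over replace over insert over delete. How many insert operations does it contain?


Edit distance = 3. Backtracking from cell (4, 5) with preference match > replace > insert > delete,
then listing the resulting alignment 'acbb' -> 'cbcbd' left to right:
  Step 1: insert 'c' [insertion #1]
  Step 2: replace a->b
  Step 3: keep 'c'
  Step 4: keep 'b'
  Step 5: replace b->d
Total insertions: 1

1


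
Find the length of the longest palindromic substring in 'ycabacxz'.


Scanning 'ycabacxz' for palindromic substrings.
Substring at positions 1-5: 'cabac'.
Check: reverse('cabac') = 'cabac' -> palindrome confirmed.
Neighbouring characters ('y' / 'x') break symmetry, so it cannot extend further.
No longer palindromic substring exists; longest length = 5

5


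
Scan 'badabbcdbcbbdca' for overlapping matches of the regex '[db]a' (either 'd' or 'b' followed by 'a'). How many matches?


Pattern: [db]a means either 'd' or 'b' followed by 'a'.
Scanning 'badabbcdbcbbdca' position-by-position:
  Pos 0: window 'ba' -> MATCH
  Pos 1: window 'ad' -> no
  Pos 2: window 'da' -> MATCH
  Pos 3: window 'ab' -> no
  Pos 4: window 'bb' -> no
  Pos 5: window 'bc' -> no
  Pos 6: window 'cd' -> no
  Pos 7: window 'db' -> no
  Pos 8: window 'bc' -> no
  Pos 9: window 'cb' -> no
  Pos 10: window 'bb' -> no
  Pos 11: window 'bd' -> no
  Pos 12: window 'dc' -> no
  Pos 13: window 'ca' -> no
  Pos 14: window 'a' -> no
Total matches: 2

2


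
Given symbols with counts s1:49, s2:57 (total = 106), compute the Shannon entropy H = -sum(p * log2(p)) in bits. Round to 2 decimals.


Computing entropy H = -sum(p_i * log2(p_i)):
  s1: p = 49/106 = 0.4623, -p*log2(p) = 0.5146
  s2: p = 57/106 = 0.5377, -p*log2(p) = 0.4813
H = sum of terms = 0.9959
Rounded to 2 decimals: 1.00

1.00


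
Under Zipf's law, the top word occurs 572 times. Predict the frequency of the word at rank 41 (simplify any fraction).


Zipf's law: freq(rank) = f1 / rank
f1 = 572, rank = 41
freq = 572 / 41
GCD(572, 41) = 1
Simplified: 572/41

572/41


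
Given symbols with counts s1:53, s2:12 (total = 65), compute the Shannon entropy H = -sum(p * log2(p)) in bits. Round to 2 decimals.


Computing entropy H = -sum(p_i * log2(p_i)):
  s1: p = 53/65 = 0.8154, -p*log2(p) = 0.2401
  s2: p = 12/65 = 0.1846, -p*log2(p) = 0.4500
H = sum of terms = 0.6901
Rounded to 2 decimals: 0.69

0.69


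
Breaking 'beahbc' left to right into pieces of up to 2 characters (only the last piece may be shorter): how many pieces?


'beahbc' has 6 characters.
Chunking with max size 2:
  Chunk 1: 'be' (positions 0-1)
  Chunk 2: 'ah' (positions 2-3)
  Chunk 3: 'bc' (positions 4-5)
Total chunks: ceil(6 / 2) = 3

3


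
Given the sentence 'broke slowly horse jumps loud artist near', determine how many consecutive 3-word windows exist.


Word trigrams from [7] words:
  Trigram 1: (broke slowly horse)
  Trigram 2: (slowly horse jumps)
  Trigram 3: (horse jumps loud)
  Trigram 4: (jumps loud artist)
  Trigram 5: (loud artist near)
Total word trigrams: 7 - 2 = 5

5


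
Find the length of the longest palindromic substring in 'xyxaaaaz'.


Scanning 'xyxaaaaz' for palindromic substrings.
Substring at positions 3-6: 'aaaa'.
Check: reverse('aaaa') = 'aaaa' -> palindrome confirmed.
Neighbouring characters ('x' / 'z') break symmetry, so it cannot extend further.
No longer palindromic substring exists; longest length = 4

4


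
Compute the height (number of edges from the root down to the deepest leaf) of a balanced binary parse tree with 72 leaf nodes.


In a balanced binary tree with n leaves the deepest leaf is ceil(log2(n)) edges below the root.
log2(72) = 6.1699
ceil(6.1699) = 7
height (edges) = 7

7


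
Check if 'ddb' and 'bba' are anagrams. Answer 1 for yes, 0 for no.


Sort characters of 'ddb': 'bdd'
Sort characters of 'bba': 'abb'
Sorted forms differ -> they are NOT anagrams
Result: 0

0


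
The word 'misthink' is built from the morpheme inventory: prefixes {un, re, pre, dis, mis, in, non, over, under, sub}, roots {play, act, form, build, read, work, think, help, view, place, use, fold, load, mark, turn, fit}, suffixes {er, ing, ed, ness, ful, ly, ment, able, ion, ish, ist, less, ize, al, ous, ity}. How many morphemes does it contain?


Segmenting 'misthink' against the inventory:
  'mis' -> prefix (morpheme 1)
  'think' -> root (morpheme 2)
Total morphemes: 2

2


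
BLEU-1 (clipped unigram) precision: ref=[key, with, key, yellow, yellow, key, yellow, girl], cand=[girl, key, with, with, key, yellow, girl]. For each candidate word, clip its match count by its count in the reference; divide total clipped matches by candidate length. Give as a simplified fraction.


Reference word counts: {'girl': 1, 'key': 3, 'with': 1, 'yellow': 3}
Checking each candidate word (with clipping):
  'girl' -> in reference (ref count 1, used 1/1) -> match (matches: 1)
  'key' -> in reference (ref count 3, used 1/3) -> match (matches: 2)
  'with' -> in reference (ref count 1, used 1/1) -> match (matches: 3)
  'with' -> ref count 1 already used up (1/1) -> clipped, no match (matches: 3)
  'key' -> in reference (ref count 3, used 2/3) -> match (matches: 4)
  'yellow' -> in reference (ref count 3, used 1/3) -> match (matches: 5)
  'girl' -> ref count 1 already used up (1/1) -> clipped, no match (matches: 5)
Clipped matches: 5, Candidate length: 7
Precision = 5/7

5/7


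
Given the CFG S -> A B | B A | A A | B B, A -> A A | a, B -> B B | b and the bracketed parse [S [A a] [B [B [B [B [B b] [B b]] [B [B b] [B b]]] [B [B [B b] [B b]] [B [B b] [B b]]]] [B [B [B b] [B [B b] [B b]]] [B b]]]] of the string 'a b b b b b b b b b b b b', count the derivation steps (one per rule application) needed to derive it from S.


Every bracketed nonterminal node [X ...] in the tree is produced by exactly one rule application.
Reading the tree off as a leftmost derivation:
  Step 1: S  =>  A B   (applied S -> A B)
  Step 2: A B  =>  a B   (applied A -> a)
  Step 3: a B  =>  a B B   (applied B -> B B)
  Step 4: a B B  =>  a B B B   (applied B -> B B)
  Step 5: a B B B  =>  a B B B B   (applied B -> B B)
  Step 6: a B B B B  =>  a B B B B B   (applied B -> B B)
  Step 7: a B B B B B  =>  a b B B B B   (applied B -> b)
  Step 8: a b B B B B  =>  a b b B B B   (applied B -> b)
  Step 9: a b b B B B  =>  a b b B B B B   (applied B -> B B)
  Step 10: a b b B B B B  =>  a b b b B B B   (applied B -> b)
  Step 11: a b b b B B B  =>  a b b b b B B   (applied B -> b)
  Step 12: a b b b b B B  =>  a b b b b B B B   (applied B -> B B)
  Step 13: a b b b b B B B  =>  a b b b b B B B B   (applied B -> B B)
  Step 14: a b b b b B B B B  =>  a b b b b b B B B   (applied B -> b)
  Step 15: a b b b b b B B B  =>  a b b b b b b B B   (applied B -> b)
  Step 16: a b b b b b b B B  =>  a b b b b b b B B B   (applied B -> B B)
  Step 17: a b b b b b b B B B  =>  a b b b b b b b B B   (applied B -> b)
  Step 18: a b b b b b b b B B  =>  a b b b b b b b b B   (applied B -> b)
  Step 19: a b b b b b b b b B  =>  a b b b b b b b b B B   (applied B -> B B)
  Step 20: a b b b b b b b b B B  =>  a b b b b b b b b B B B   (applied B -> B B)
  Step 21: a b b b b b b b b B B B  =>  a b b b b b b b b b B B   (applied B -> b)
  Step 22: a b b b b b b b b b B B  =>  a b b b b b b b b b B B B   (applied B -> B B)
  Step 23: a b b b b b b b b b B B B  =>  a b b b b b b b b b b B B   (applied B -> b)
  Step 24: a b b b b b b b b b b B B  =>  a b b b b b b b b b b b B   (applied B -> b)
  Step 25: a b b b b b b b b b b b B  =>  a b b b b b b b b b b b b   (applied B -> b)
Final yield: a b b b b b b b b b b b b
Total rewrite steps: 25

25


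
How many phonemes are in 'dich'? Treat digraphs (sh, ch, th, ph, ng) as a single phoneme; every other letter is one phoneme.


Parsing 'dich' greedily, digraphs first:
  'd' -> consonant phoneme (phonemes so far: 1)
  'i' -> vowel phoneme (phonemes so far: 2)
  'ch' -> digraph (1 consonant phoneme) (phonemes so far: 3)
Total phonemes: 3

3


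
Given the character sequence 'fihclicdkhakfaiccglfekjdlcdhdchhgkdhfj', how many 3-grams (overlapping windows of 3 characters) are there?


String 'fihclicdkhakfaiccglfekjdlcdhdchhgkdhfj' has length L = 38.
Number of overlapping n-grams = L - n + 1
Substituting: 38 - 3 + 1 = 36

36


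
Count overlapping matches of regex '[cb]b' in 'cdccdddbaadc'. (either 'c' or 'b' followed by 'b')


Pattern: [cb]b means either 'c' or 'b' followed by 'b'.
Scanning 'cdccdddbaadc' position-by-position:
  Pos 0: window 'cd' -> no
  Pos 1: window 'dc' -> no
  Pos 2: window 'cc' -> no
  Pos 3: window 'cd' -> no
  Pos 4: window 'dd' -> no
  Pos 5: window 'dd' -> no
  Pos 6: window 'db' -> no
  Pos 7: window 'ba' -> no
  Pos 8: window 'aa' -> no
  Pos 9: window 'ad' -> no
  Pos 10: window 'dc' -> no
  Pos 11: window 'c' -> no
Total matches: 0

0


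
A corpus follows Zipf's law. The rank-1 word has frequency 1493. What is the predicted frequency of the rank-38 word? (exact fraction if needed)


Zipf's law: freq(rank) = f1 / rank
f1 = 1493, rank = 38
freq = 1493 / 38
GCD(1493, 38) = 1
Simplified: 1493/38

1493/38


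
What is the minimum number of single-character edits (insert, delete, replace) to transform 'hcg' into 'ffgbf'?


Building DP table for s1='hcg' (len 3) and s2='ffgbf' (len 5):
       f  f  g  b  f
    0  1  2  3  4  5
  h 1  1  2  3  4  5
  c 2  2  2  3  4  5
  g 3  3  3  2  3  4
Edit distance = dp[3][5] = 4

4


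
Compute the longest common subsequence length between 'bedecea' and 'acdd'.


DP table for LCS of 'bedecea' and 'acdd':
       a  c  d  d
    0  0  0  0  0
  b 0  0  0  0  0
  e 0  0  0  0  0
  d 0  0  0  1  1
  e 0  0  0  1  1
  c 0  0  1  1  1
  e 0  0  1  1  1
  a 0  1  1  1  1
LCS: 'd'
LCS length = 1

1


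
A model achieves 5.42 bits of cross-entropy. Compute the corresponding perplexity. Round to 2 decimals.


Perplexity formula: PP = 2^H
H = 5.42
PP = 2^5.42
Decompose: 2^5.42 = 2^5 * 2^0.42
2^5 = 32, 2^0.42 ~ 1.3379276
PP ~ 32 * 1.3379276 = 42.8136832
Rounded to 2 decimals: 42.81

42.81


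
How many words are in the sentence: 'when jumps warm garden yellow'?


Counting words by splitting on spaces:
  Word 1: 'when'
  Word 2: 'jumps'
  Word 3: 'warm'
  Word 4: 'garden'
  Word 5: 'yellow'
Total words: 5

5


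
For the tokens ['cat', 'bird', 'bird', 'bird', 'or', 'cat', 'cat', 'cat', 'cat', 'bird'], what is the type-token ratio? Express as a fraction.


Tokens: 10
Unique types: ('bird', 'cat', 'or') = 3
TTR = 3/10
Already in lowest terms.

3/10


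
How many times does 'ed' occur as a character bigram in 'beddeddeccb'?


Scanning 'beddeddeccb' for bigram 'ed':
  Position 0: 'be' -> no
  Position 1: 'ed' -> MATCH
  Position 2: 'dd' -> no
  Position 3: 'de' -> no
  Position 4: 'ed' -> MATCH
  Position 5: 'dd' -> no
  Position 6: 'de' -> no
  Position 7: 'ec' -> no
  Position 8: 'cc' -> no
  Position 9: 'cb' -> no
Total matches: 2

2


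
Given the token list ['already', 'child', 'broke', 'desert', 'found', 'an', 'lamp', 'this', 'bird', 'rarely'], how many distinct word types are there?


Listing all tokens and tracking unique types:
  Token 1: 'already' -> NEW (unique so far: 1)
  Token 2: 'child' -> NEW (unique so far: 2)
  Token 3: 'broke' -> NEW (unique so far: 3)
  Token 4: 'desert' -> NEW (unique so far: 4)
  Token 5: 'found' -> NEW (unique so far: 5)
  Token 6: 'an' -> NEW (unique so far: 6)
  Token 7: 'lamp' -> NEW (unique so far: 7)
  Token 8: 'this' -> NEW (unique so far: 8)
  Token 9: 'bird' -> NEW (unique so far: 9)
  Token 10: 'rarely' -> NEW (unique so far: 10)
Unique types: ('already', 'an', 'bird', 'broke', 'child', 'desert', 'found', 'lamp', 'rarely', 'this')
Vocabulary size: 10

10


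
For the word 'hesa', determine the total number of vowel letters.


Scanning each character of 'hesa':
  Position 1: 'h' -> consonant (running count: 0)
  Position 2: 'e' -> vowel (running count: 1)
  Position 3: 's' -> consonant (running count: 1)
  Position 4: 'a' -> vowel (running count: 2)
Total vowels: 2

2


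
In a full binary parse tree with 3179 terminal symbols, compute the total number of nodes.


Leaf nodes (terminals): 3179
Internal nodes = n - 1 = 3179 - 1 = 3178
Total = leaves + internal = 3179 + 3178 = 6357

6357


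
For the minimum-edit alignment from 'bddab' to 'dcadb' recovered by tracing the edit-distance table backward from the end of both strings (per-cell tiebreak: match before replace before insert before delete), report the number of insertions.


Edit distance = 3. Backtracking from cell (5, 5) with preference match > replace > insert > delete,
then listing the resulting alignment 'bddab' -> 'dcadb' left to right:
  Step 1: delete 'b'
  Step 2: keep 'd'
  Step 3: replace d->c
  Step 4: keep 'a'
  Step 5: insert 'd' [insertion #1]
  Step 6: keep 'b'
Total insertions: 1

1


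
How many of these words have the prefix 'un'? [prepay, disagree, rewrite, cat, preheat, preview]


Checking each word for prefix 'un':
  'prepay' -> no (count: 0)
  'disagree' -> no (count: 0)
  'rewrite' -> no (count: 0)
  'cat' -> no (count: 0)
  'preheat' -> no (count: 0)
  'preview' -> no (count: 0)
Total with prefix 'un': 0

0


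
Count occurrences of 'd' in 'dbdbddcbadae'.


Scanning 'dbdbddcbadae' for 'd':
  Position 0: 'd' -> MATCH (count: 1)
  Position 2: 'd' -> MATCH (count: 2)
  Position 4: 'd' -> MATCH (count: 3)
  Position 5: 'd' -> MATCH (count: 4)
  Position 9: 'd' -> MATCH (count: 5)
Total occurrences of 'd': 5

5


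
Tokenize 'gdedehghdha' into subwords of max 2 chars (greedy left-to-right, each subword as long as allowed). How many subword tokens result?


'gdedehghdha' has 11 characters.
Chunking with max size 2:
  Chunk 1: 'gd' (positions 0-1)
  Chunk 2: 'ed' (positions 2-3)
  Chunk 3: 'eh' (positions 4-5)
  Chunk 4: 'gh' (positions 6-7)
  Chunk 5: 'dh' (positions 8-9)
  Chunk 6: 'a' (positions 10-10)
Total chunks: ceil(11 / 2) = 6

6


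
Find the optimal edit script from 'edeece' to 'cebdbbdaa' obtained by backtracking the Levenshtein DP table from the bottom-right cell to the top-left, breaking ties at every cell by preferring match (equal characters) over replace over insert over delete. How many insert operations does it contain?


Edit distance = 7. Backtracking from cell (6, 9) with preference match > replace > insert > delete,
then listing the resulting alignment 'edeece' -> 'cebdbbdaa' left to right:
  Step 1: insert 'c' [insertion #1]
  Step 2: keep 'e'
  Step 3: insert 'b' [insertion #2]
  Step 4: keep 'd'
  Step 5: insert 'b' [insertion #3]
  Step 6: replace e->b
  Step 7: replace e->d
  Step 8: replace c->a
  Step 9: replace e->a
Total insertions: 3

3


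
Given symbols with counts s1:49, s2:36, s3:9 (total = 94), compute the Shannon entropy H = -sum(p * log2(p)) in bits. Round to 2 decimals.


Computing entropy H = -sum(p_i * log2(p_i)):
  s1: p = 49/94 = 0.5213, -p*log2(p) = 0.4899
  s2: p = 36/94 = 0.3830, -p*log2(p) = 0.5303
  s3: p = 9/94 = 0.0957, -p*log2(p) = 0.3241
H = sum of terms = 1.3443
Rounded to 2 decimals: 1.34

1.34


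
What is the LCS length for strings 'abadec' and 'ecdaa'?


DP table for LCS of 'abadec' and 'ecdaa':
       e  c  d  a  a
    0  0  0  0  0  0
  a 0  0  0  0  1  1
  b 0  0  0  0  1  1
  a 0  0  0  0  1  2
  d 0  0  0  1  1  2
  e 0  1  1  1  1  2
  c 0  1  2  2  2  2
LCS: 'aa'
LCS length = 2

2


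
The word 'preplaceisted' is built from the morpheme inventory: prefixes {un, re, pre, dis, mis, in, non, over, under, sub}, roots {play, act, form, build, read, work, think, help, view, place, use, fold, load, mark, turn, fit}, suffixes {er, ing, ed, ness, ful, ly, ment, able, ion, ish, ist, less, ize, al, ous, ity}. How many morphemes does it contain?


Segmenting 'preplaceisted' against the inventory:
  'pre' -> prefix (morpheme 1)
  'place' -> root (morpheme 2)
  'ist' -> suffix (morpheme 3)
  'ed' -> suffix (morpheme 4)
Total morphemes: 4

4


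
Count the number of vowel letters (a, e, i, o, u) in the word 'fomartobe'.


Scanning each character of 'fomartobe':
  Position 1: 'f' -> consonant (running count: 0)
  Position 2: 'o' -> vowel (running count: 1)
  Position 3: 'm' -> consonant (running count: 1)
  Position 4: 'a' -> vowel (running count: 2)
  Position 5: 'r' -> consonant (running count: 2)
  Position 6: 't' -> consonant (running count: 2)
  Position 7: 'o' -> vowel (running count: 3)
  Position 8: 'b' -> consonant (running count: 3)
  Position 9: 'e' -> vowel (running count: 4)
Total vowels: 4

4


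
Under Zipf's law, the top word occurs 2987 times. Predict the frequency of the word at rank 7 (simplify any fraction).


Zipf's law: freq(rank) = f1 / rank
f1 = 2987, rank = 7
freq = 2987 / 7
GCD(2987, 7) = 1
Simplified: 2987/7

2987/7


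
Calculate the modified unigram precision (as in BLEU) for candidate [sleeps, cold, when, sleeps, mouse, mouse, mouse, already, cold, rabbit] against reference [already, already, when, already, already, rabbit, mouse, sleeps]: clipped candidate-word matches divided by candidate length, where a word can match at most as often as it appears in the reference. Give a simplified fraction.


Reference word counts: {'already': 4, 'mouse': 1, 'rabbit': 1, 'sleeps': 1, 'when': 1}
Checking each candidate word (with clipping):
  'sleeps' -> in reference (ref count 1, used 1/1) -> match (matches: 1)
  'cold' -> not in reference -> no match (matches: 1)
  'when' -> in reference (ref count 1, used 1/1) -> match (matches: 2)
  'sleeps' -> ref count 1 already used up (1/1) -> clipped, no match (matches: 2)
  'mouse' -> in reference (ref count 1, used 1/1) -> match (matches: 3)
  'mouse' -> ref count 1 already used up (1/1) -> clipped, no match (matches: 3)
  'mouse' -> ref count 1 already used up (1/1) -> clipped, no match (matches: 3)
  'already' -> in reference (ref count 4, used 1/4) -> match (matches: 4)
  'cold' -> not in reference -> no match (matches: 4)
  'rabbit' -> in reference (ref count 1, used 1/1) -> match (matches: 5)
Clipped matches: 5, Candidate length: 10
Precision = 5/10 = 1/2

1/2


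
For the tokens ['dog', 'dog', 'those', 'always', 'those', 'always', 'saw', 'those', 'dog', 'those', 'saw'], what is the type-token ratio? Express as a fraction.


Tokens: 11
Unique types: ('always', 'dog', 'saw', 'those') = 4
TTR = 4/11
Already in lowest terms.

4/11


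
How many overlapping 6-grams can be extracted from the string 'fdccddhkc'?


String 'fdccddhkc' has length L = 9.
Number of overlapping n-grams = L - n + 1
Substituting: 9 - 6 + 1 = 4

4


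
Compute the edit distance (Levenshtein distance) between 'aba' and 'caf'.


Building DP table for s1='aba' (len 3) and s2='caf' (len 3):
       c  a  f
    0  1  2  3
  a 1  1  1  2
  b 2  2  2  2
  a 3  3  2  3
Edit distance = dp[3][3] = 3

3


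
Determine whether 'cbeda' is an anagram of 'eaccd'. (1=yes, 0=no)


Sort characters of 'cbeda': 'abcde'
Sort characters of 'eaccd': 'accde'
Sorted forms differ -> they are NOT anagrams
Result: 0

0


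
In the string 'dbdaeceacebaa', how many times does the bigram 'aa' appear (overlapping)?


Scanning 'dbdaeceacebaa' for bigram 'aa':
  Position 0: 'db' -> no
  Position 1: 'bd' -> no
  Position 2: 'da' -> no
  Position 3: 'ae' -> no
  Position 4: 'ec' -> no
  Position 5: 'ce' -> no
  Position 6: 'ea' -> no
  Position 7: 'ac' -> no
  Position 8: 'ce' -> no
  Position 9: 'eb' -> no
  Position 10: 'ba' -> no
  Position 11: 'aa' -> MATCH
Total matches: 1

1
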